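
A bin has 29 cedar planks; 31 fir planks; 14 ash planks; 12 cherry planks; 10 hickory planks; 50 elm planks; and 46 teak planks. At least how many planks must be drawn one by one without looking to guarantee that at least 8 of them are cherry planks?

In the worst case for collecting cherry planks, every non-cherry plank comes out first.
There are 29 + 31 + 14 + 10 + 50 + 46 = 180 non-cherry planks altogether.
After those, each further plank must be cherry, so 180 + 8 = 188 draws guarantee 8 cherry planks.

188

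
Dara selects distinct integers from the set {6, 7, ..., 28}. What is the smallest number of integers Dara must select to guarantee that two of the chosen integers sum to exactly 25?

17

A set avoiding the sum 25 can contain at most one of each pair {x, 25−x}, plus the 9 elements whose complement lies outside the range.
The integers 13, …, 28 (16 of them) are such a set: any two sum to at least 13+14 = 27 > 25.
By pigeonhole, any 17th integer completes one of the 7 pairs, so 17 choices force a sum of 25.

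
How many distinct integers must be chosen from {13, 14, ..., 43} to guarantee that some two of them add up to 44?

23

A set avoiding the sum 44 can contain at most one of each pair {x, 44−x}, plus the 13 elements whose complement lies outside the range or equal to its own complement.
The integers 22, …, 43 (22 of them) are such a set: any two sum to at least 22+23 = 45 > 44.
By the pigeonhole principle, any 23rd integer completes one of the 9 pairs, so 23 choices force a sum of 44.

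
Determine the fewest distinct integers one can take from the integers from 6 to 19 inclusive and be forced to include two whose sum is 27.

A set avoiding the sum 27 can contain at most one of each pair {x, 27−x}, plus the 2 elements whose complement lies outside the range.
The integers 6, …, 13 (8 of them) are such a set: any two sum to at least 6+7 = 13 and at most 12+13 = 25 < 27.
Any 9th integer completes one of the 6 pairs, so 9 choices force a sum of 27.

9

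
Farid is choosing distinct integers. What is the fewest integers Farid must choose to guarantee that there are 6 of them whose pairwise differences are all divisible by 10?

Integers whose pairwise differences are multiples of 10 are exactly those sharing a remainder mod 10. The 10 residue classes mod 10 are the pigeonholes.
With 50 integers one could put 5 in each residue class and have no class reach 6.
The 51st integer pushes some class to 6, so 10·5 + 1 = 51.

51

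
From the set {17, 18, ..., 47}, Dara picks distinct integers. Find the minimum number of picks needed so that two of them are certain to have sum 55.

A set avoiding the sum 55 can contain at most one of each pair {x, 55−x}, plus the 9 elements whose complement lies outside the range.
The integers 28, …, 47 (20 of them) are such a set: any two sum to at least 28+29 = 57 > 55.
By pigeonhole, any 21st integer completes one of the 11 pairs, so 21 choices force a sum of 55.

21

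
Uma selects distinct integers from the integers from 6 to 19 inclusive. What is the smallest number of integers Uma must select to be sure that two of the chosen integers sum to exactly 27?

A set avoiding the sum 27 can contain at most one of each pair {x, 27−x}, plus the 2 elements whose complement lies outside the range.
The integers 6, …, 13 (8 of them) are such a set: any two sum to at least 6+7 = 13 and at most 12+13 = 25 < 27.
By pigeonhole, any 9th integer completes one of the 6 pairs, so 9 choices force a sum of 27.

9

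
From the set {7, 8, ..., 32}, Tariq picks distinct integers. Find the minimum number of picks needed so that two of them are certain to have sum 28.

A set avoiding the sum 28 can contain at most one of each pair {x, 28−x}, plus the 12 elements whose complement lies outside the range or equal to its own complement.
The integers 14, …, 32 (19 of them) are such a set: any two sum to at least 14+15 = 29 > 28.
By the pigeonhole principle, any 20th integer completes one of the 7 pairs, so 20 choices force a sum of 28.

20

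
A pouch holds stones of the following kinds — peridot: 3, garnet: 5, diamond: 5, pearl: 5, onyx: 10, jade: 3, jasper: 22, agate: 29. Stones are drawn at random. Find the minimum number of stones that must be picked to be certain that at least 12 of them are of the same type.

The 8 types are the holes; the stones drawn are the pigeons.
To avoid 12 of any one type, the worst case takes at most 11 of each type, or every stone of a type that has fewer than 11.
That gives 3 + 5 + 5 + 5 + 10 + 3 + 11 + 11 = 53 stones with no type reaching 12.
The next stone forces some type to 12, so 53 + 1 = 54.

54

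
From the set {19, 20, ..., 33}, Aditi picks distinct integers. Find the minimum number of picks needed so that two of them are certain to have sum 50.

10

Group the elements by complementary pair {x, 50−x}: {19,31}, {20,30}, {21,29}, …, giving 6 two-element pairs, the single value 25 (it cannot pair with itself since the integers are distinct), and 2 integers whose partner 50−x falls outside [19,33].
Pigeonhole: treating each of those 9 groups as a pigeonhole, one can pick one integer per group — 9 integers — with no two summing to 50.
The 10th integer lands in an occupied pair, forcing a sum of 50.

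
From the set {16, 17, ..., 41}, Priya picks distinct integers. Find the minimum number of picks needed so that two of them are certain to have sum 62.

17

A set avoiding the sum 62 can contain at most one of each pair {x, 62−x}, plus the 6 elements whose complement lies outside the range or equal to its own complement.
The integers 16, …, 31 (16 of them) are such a set: any two sum to at least 16+17 = 33 and at most 30+31 = 61 < 62.
By the pigeonhole principle, any 17th integer completes one of the 10 pairs, so 17 choices force a sum of 62.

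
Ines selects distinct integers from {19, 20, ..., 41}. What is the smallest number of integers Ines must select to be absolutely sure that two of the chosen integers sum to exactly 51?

Two chosen integers sum to 51 exactly when both halves of some pair {x, 51−x} with 19 ≤ x ≤ 51−x ≤ 32 are chosen — 7 such pairs.
The remaining 9 elements (those with no distinct partner in range) can never complete a 51-sum, so the worst case takes all of them and one from each pair: 9 + 7 = 16.
The 17th integer has to be the second member of some pair, so 16 + 1 = 17.

17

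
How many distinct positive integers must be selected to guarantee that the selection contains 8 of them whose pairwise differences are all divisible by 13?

92

Integers whose pairwise differences are multiples of 13 are exactly those sharing a remainder mod 13. The 13 residue classes mod 13 are the pigeonholes.
With 91 integers one could put 7 in each residue class and have no class reach 8.
The 92nd integer pushes some class to 8, so 13·7 + 1 = 92.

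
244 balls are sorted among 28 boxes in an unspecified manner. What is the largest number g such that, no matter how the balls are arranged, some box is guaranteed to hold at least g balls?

9

By the pigeonhole principle, the 28 boxes are the holes and the 244 balls are the pigeons.
If every box held at most 8 balls, the total would be at most 28 × 8 = 224, which is less than 244.
So some box holds at least ⌈244/28⌉ = 9 balls.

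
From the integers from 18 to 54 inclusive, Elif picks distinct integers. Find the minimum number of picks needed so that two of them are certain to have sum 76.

22

Two chosen integers sum to 76 exactly when both halves of some pair {x, 76−x} with 22 ≤ x ≤ 76−x ≤ 54 are chosen — 16 such pairs.
The remaining 5 elements (those with no distinct partner in range) can never complete a 76-sum, so the worst case takes all of them and one from each pair: 5 + 16 = 21.
By the pigeonhole principle, the 22nd integer has to be the second member of some pair, so 21 + 1 = 22.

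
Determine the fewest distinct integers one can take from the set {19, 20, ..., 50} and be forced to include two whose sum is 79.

22

Group the elements by complementary pair {x, 79−x}: {29,50}, {30,49}, {31,48}, …, giving 11 two-element pairs and 10 integers whose partner 79−x falls outside [19,50].
Treating each of those 21 groups as a pigeonhole, one can pick one integer per group — 21 integers — with no two summing to 79.
The 22nd integer lands in an occupied pair, forcing a sum of 79.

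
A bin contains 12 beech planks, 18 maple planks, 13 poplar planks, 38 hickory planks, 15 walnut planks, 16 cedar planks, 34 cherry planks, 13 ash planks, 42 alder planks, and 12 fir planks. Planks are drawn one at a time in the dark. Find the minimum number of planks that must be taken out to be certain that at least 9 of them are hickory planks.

In the worst case for collecting hickory planks, every non-hickory plank comes out first.
There are 12 + 18 + 13 + 15 + 16 + 34 + 13 + 42 + 12 = 175 non-hickory planks altogether.
After those, each further plank must be hickory, so 175 + 9 = 184 draws guarantee 9 hickory planks.

184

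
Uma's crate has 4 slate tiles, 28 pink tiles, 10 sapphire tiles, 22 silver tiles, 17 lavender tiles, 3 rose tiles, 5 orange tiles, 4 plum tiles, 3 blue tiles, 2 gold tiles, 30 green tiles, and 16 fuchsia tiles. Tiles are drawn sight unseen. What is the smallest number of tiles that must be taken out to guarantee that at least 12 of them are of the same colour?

The 12 colours are the holes; the tiles drawn are the pigeons.
To avoid 12 of any one colour, the worst case takes at most 11 of each colour, or every tile of a colour that has fewer than 11.
That gives 4 + 11 + 10 + 11 + 11 + 3 + 5 + 4 + 3 + 2 + 11 + 11 = 86 tiles with no colour reaching 12.
The next tile forces some colour to 12, so 86 + 1 = 87.

87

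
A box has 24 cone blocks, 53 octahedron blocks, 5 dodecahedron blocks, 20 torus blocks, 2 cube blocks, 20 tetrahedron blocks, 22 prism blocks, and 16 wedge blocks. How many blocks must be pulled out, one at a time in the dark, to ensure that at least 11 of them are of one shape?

68

Put each drawn block into a box by shape. The largest draw with every box below 11 takes min(count, 10) from each shape; shapes with fewer than 10 contribute all they have.
Σ min(cᵢ, 10) = 10 + 10 + 5 + 10 + 2 + 10 + 10 + 10 = 67.
Draw number 67 + 1 = 68 must push one box to 11.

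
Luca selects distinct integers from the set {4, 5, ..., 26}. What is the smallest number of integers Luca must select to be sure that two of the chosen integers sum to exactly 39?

Group the elements by complementary pair {x, 39−x}: {13,26}, {14,25}, {15,24}, …, giving 7 two-element pairs and 9 integers whose partner 39−x falls outside [4,26].
By the pigeonhole principle, treating each of those 16 groups as a pigeonhole, one can pick one integer per group — 16 integers — with no two summing to 39.
The 17th integer lands in an occupied pair, forcing a sum of 39.

17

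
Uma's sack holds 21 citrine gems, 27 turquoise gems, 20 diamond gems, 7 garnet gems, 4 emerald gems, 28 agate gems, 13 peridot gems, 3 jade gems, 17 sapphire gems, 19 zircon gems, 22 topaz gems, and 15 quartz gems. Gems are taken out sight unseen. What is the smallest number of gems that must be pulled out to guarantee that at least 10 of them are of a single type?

Pigeonhole: put each drawn gem into a box by type. The largest draw with every box below 10 takes min(count, 9) from each type; types with fewer than 9 contribute all they have.
Σ min(cᵢ, 9) = 9 + 9 + 9 + 7 + 4 + 9 + 9 + 3 + 9 + 9 + 9 + 9 = 95.
Draw number 95 + 1 = 96 must push one box to 10.

96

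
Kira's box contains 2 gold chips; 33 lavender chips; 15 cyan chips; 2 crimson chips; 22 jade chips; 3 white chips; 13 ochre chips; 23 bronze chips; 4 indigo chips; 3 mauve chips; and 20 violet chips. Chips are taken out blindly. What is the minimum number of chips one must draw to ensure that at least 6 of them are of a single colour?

45

Put each drawn chip into a box by colour. The largest draw with every box below 6 takes min(count, 5) from each colour; colours with fewer than 5 contribute all they have.
Σ min(cᵢ, 5) = 2 + 5 + 5 + 2 + 5 + 3 + 5 + 5 + 4 + 3 + 5 = 44.
Draw number 44 + 1 = 45 must push one box to 6.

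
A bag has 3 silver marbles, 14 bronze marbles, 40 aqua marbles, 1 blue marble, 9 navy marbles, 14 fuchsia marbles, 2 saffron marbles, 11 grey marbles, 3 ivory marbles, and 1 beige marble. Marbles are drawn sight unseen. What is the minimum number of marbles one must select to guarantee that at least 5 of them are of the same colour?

31

Pigeonhole: the 10 colours are the holes; the marbles drawn are the pigeons.
To avoid 5 of any one colour, the worst case takes at most 4 of each colour, or every marble of a colour that has fewer than 4.
That gives 3 + 4 + 4 + 1 + 4 + 4 + 2 + 4 + 3 + 1 = 30 marbles with no colour reaching 5.
The next marble forces some colour to 5, so 30 + 1 = 31.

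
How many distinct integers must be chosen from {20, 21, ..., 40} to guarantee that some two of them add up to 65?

A set avoiding the sum 65 can contain at most one of each pair {x, 65−x}, plus the 5 elements whose complement lies outside the range.
The integers 20, …, 32 (13 of them) are such a set: any two sum to at least 20+21 = 41 and at most 31+32 = 63 < 65.
By pigeonhole, any 14th integer completes one of the 8 pairs, so 14 choices force a sum of 65.

14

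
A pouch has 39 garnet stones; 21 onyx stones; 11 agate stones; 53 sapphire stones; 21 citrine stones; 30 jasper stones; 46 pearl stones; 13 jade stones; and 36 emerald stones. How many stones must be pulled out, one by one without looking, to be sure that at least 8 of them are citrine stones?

In the worst case for collecting citrine stones, every non-citrine stone comes out first.
There are 39 + 21 + 11 + 53 + 30 + 46 + 13 + 36 = 249 non-citrine stones altogether.
After those, each further stone must be citrine, so 249 + 8 = 257 draws guarantee 8 citrine stones.

257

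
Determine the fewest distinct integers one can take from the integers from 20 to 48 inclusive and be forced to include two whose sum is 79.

Group the elements by complementary pair {x, 79−x}: {31,48}, {32,47}, {33,46}, …, giving 9 two-element pairs and 11 integers whose partner 79−x falls outside [20,48].
Treating each of those 20 groups as a pigeonhole, one can pick one integer per group — 20 integers — with no two summing to 79.
The 21st integer lands in an occupied pair, forcing a sum of 79.

21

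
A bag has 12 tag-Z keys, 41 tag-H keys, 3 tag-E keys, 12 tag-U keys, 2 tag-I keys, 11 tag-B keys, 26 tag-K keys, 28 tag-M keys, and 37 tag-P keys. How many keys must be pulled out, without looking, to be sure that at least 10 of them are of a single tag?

An adversary could hand out at most 9 keys per tag (tag-E, tag-I run out sooner): 9 + 9 + 3 + 9 + 2 + 9 + 9 + 9 + 9 = 68 keys and still no tag has 10.
One more key lands in a tag already at 9, so 69 draws are enough and 68 are not.

69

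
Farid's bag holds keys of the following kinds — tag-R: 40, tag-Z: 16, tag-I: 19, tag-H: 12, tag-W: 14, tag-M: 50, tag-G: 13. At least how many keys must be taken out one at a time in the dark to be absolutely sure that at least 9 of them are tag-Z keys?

In the worst case for collecting tag-Z keys, every non-tag-Z key comes out first.
There are 40 + 19 + 12 + 14 + 50 + 13 = 148 non-tag-Z keys altogether.
After those, each further key must be tag-Z, so 148 + 9 = 157 draws guarantee 9 tag-Z keys.

157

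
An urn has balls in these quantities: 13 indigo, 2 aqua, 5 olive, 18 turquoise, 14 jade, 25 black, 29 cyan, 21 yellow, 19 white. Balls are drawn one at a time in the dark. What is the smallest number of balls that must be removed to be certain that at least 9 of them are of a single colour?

By pigeonhole, put each drawn ball into a box by colour. The largest draw with every box below 9 takes min(count, 8) from each colour; colours with fewer than 8 contribute all they have.
Σ min(cᵢ, 8) = 8 + 2 + 5 + 8 + 8 + 8 + 8 + 8 + 8 = 63.
Draw number 63 + 1 = 64 must push one box to 9.

64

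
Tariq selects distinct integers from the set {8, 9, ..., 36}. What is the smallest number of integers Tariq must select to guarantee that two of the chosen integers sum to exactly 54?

21

Two chosen integers sum to 54 exactly when both halves of some pair {x, 54−x} with 18 ≤ x ≤ 54−x ≤ 36 are chosen — 9 such pairs.
The remaining 11 elements (those with no distinct partner in range) can never complete a 54-sum, so the worst case takes all of them and one from each pair: 11 + 9 = 20.
By the pigeonhole principle, the 21st integer has to be the second member of some pair, so 20 + 1 = 21.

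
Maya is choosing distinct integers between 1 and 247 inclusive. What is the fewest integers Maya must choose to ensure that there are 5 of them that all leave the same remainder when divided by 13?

53

Pigeonhole: the 13 residue classes mod 13 are the pigeonholes.
With 52 integers one could put 4 in each residue class and have no class reach 5.
The 53rd integer pushes some class to 5, so 13·4 + 1 = 53.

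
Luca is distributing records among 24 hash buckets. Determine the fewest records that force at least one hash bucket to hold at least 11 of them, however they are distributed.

241

With 240 records one could put exactly 10 in each of the 24 hash buckets, and no hash bucket would reach 11.
Pigeonhole: one more record must land in a hash bucket that already has 10, giving it 11.
So 24 × 10 + 1 = 241 records are required.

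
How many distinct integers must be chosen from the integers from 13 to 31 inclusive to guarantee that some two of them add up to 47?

12

A set avoiding the sum 47 can contain at most one of each pair {x, 47−x}, plus the 3 elements whose complement lies outside the range.
The integers 13, …, 23 (11 of them) are such a set: any two sum to at least 13+14 = 27 and at most 22+23 = 45 < 47.
By the pigeonhole principle, any 12th integer completes one of the 8 pairs, so 12 choices force a sum of 47.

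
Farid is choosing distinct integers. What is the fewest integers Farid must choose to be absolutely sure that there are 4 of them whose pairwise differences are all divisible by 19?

Integers whose pairwise differences are multiples of 19 are exactly those sharing a remainder mod 19. The 19 residue classes mod 19 are the pigeonholes.
With 57 integers one could put 3 in each residue class and have no class reach 4.
The 58th integer pushes some class to 4, so 19·3 + 1 = 58.

58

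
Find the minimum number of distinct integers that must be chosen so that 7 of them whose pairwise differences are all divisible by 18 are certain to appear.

109

Integers whose pairwise differences are multiples of 18 are exactly those sharing a remainder mod 18. The 18 residue classes mod 18 are the pigeonholes.
With 108 integers one could put 6 in each residue class and have no class reach 7.
The 109th integer pushes some class to 7, so 18·6 + 1 = 109.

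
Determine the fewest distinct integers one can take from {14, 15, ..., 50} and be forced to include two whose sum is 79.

Two chosen integers sum to 79 exactly when both halves of some pair {x, 79−x} with 29 ≤ x ≤ 79−x ≤ 50 are chosen — 11 such pairs.
The remaining 15 elements (those with no distinct partner in range) can never complete a 79-sum, so the worst case takes all of them and one from each pair: 15 + 11 = 26.
By the pigeonhole principle, the 27th integer has to be the second member of some pair, so 26 + 1 = 27.

27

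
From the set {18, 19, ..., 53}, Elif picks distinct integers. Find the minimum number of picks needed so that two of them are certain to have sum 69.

20

A set avoiding the sum 69 can contain at most one of each pair {x, 69−x}, plus the 2 elements whose complement lies outside the range.
The integers 35, …, 53 (19 of them) are such a set: any two sum to at least 35+36 = 71 > 69.
Any 20th integer completes one of the 17 pairs, so 20 choices force a sum of 69.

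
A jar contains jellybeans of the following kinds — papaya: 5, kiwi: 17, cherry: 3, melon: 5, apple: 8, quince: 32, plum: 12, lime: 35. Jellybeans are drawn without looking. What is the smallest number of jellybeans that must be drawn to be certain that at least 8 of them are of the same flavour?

49

An adversary could hand out at most 7 jellybeans per flavour (papaya, cherry, melon run out sooner): 5 + 7 + 3 + 5 + 7 + 7 + 7 + 7 = 48 jellybeans and still no flavour has 8.
By the pigeonhole principle, one more jellybean lands in a flavour already at 7, so 49 draws are enough and 48 are not.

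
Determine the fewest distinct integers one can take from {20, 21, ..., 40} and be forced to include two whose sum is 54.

15

Two chosen integers sum to 54 exactly when both halves of some pair {x, 54−x} with 20 ≤ x ≤ 54−x ≤ 34 are chosen — 7 such pairs.
The remaining 7 elements (those with no distinct partner in range) can never complete a 54-sum, so the worst case takes all of them and one from each pair: 7 + 7 = 14.
By pigeonhole, the 15th integer has to be the second member of some pair, so 14 + 1 = 15.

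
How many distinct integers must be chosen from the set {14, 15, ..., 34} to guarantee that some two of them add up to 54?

Two chosen integers sum to 54 exactly when both halves of some pair {x, 54−x} with 20 ≤ x ≤ 54−x ≤ 34 are chosen — 7 such pairs.
The remaining 7 elements (those with no distinct partner in range) can never complete a 54-sum, so the worst case takes all of them and one from each pair: 7 + 7 = 14.
By the pigeonhole principle, the 15th integer has to be the second member of some pair, so 14 + 1 = 15.

15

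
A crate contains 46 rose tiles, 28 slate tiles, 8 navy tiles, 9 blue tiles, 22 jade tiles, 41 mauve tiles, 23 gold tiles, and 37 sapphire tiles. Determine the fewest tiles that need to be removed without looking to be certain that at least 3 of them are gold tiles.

In the worst case for collecting gold tiles, every non-gold tile comes out first.
There are 46 + 28 + 8 + 9 + 22 + 41 + 37 = 191 non-gold tiles altogether.
After those, each further tile must be gold, so 191 + 3 = 194 draws guarantee 3 gold tiles.

194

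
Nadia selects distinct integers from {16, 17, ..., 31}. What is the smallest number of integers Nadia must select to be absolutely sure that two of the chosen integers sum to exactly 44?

11

A set avoiding the sum 44 can contain at most one of each pair {x, 44−x}, plus the 4 elements whose complement lies outside the range or equal to its own complement.
The integers 22, …, 31 (10 of them) are such a set: any two sum to at least 22+23 = 45 > 44.
Any 11th integer completes one of the 6 pairs, so 11 choices force a sum of 44.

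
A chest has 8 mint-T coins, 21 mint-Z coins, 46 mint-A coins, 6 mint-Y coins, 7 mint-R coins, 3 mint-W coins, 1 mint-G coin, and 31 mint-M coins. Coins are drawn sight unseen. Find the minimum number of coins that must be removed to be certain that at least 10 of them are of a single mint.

An adversary could hand out at most 9 coins per mint (5 mints run out sooner): 8 + 9 + 9 + 6 + 7 + 3 + 1 + 9 = 52 coins and still no mint has 10.
One more coin lands in a mint already at 9, so 53 draws are enough and 52 are not.

53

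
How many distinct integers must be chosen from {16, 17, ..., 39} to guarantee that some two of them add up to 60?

16

Group the elements by complementary pair {x, 60−x}: {21,39}, {22,38}, {23,37}, …, giving 9 two-element pairs, the single value 30 (it cannot pair with itself since the integers are distinct), and 5 integers whose partner 60−x falls outside [16,39].
By pigeonhole, treating each of those 15 groups as a pigeonhole, one can pick one integer per group — 15 integers — with no two summing to 60.
The 16th integer lands in an occupied pair, forcing a sum of 60.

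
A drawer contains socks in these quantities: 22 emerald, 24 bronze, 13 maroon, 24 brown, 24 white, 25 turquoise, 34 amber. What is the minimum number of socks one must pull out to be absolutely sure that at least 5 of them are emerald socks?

149

In the worst case for collecting emerald socks, every non-emerald sock comes out first.
There are 24 + 13 + 24 + 24 + 25 + 34 = 144 non-emerald socks altogether.
After those, each further sock must be emerald, so 144 + 5 = 149 draws guarantee 5 emerald socks.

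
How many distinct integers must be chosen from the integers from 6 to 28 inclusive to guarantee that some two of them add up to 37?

Two chosen integers sum to 37 exactly when both halves of some pair {x, 37−x} with 9 ≤ x ≤ 37−x ≤ 28 are chosen — 10 such pairs.
The remaining 3 elements (those with no distinct partner in range) can never complete a 37-sum, so the worst case takes all of them and one from each pair: 3 + 10 = 13.
The 14th integer has to be the second member of some pair, so 13 + 1 = 14.

14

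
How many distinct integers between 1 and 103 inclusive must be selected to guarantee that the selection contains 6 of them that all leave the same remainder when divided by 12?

By the pigeonhole principle, the 12 residue classes mod 12 are the pigeonholes.
With 60 integers one could put 5 in each residue class and have no class reach 6.
The 61st integer pushes some class to 6, so 12·5 + 1 = 61.

61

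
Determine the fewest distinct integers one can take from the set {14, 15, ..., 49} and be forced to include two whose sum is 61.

20

Two chosen integers sum to 61 exactly when both halves of some pair {x, 61−x} with 14 ≤ x ≤ 61−x ≤ 47 are chosen — 17 such pairs.
The remaining 2 elements (those with no distinct partner in range) can never complete a 61-sum, so the worst case takes all of them and one from each pair: 2 + 17 = 19.
The 20th integer has to be the second member of some pair, so 19 + 1 = 20.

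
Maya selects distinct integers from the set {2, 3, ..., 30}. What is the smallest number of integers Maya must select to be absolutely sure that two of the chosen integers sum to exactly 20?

A set avoiding the sum 20 can contain at most one of each pair {x, 20−x}, plus the 13 elements whose complement lies outside the range or equal to its own complement.
The integers 10, …, 30 (21 of them) are such a set: any two sum to at least 10+11 = 21 > 20.
Any 22nd integer completes one of the 8 pairs, so 22 choices force a sum of 20.

22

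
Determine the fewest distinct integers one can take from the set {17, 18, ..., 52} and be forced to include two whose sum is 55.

26

Two chosen integers sum to 55 exactly when both halves of some pair {x, 55−x} with 17 ≤ x ≤ 55−x ≤ 38 are chosen — 11 such pairs.
The remaining 14 elements (those with no distinct partner in range) can never complete a 55-sum, so the worst case takes all of them and one from each pair: 14 + 11 = 25.
By the pigeonhole principle, the 26th integer has to be the second member of some pair, so 25 + 1 = 26.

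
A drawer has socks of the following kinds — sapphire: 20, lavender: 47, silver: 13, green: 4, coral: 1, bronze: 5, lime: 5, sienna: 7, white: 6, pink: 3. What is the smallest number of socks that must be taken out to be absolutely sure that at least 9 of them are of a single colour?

An adversary could hand out at most 8 socks per colour (7 colours run out sooner): 8 + 8 + 8 + 4 + 1 + 5 + 5 + 7 + 6 + 3 = 55 socks and still no colour has 9.
One more sock lands in a colour already at 8, so 56 draws are enough and 55 are not.

56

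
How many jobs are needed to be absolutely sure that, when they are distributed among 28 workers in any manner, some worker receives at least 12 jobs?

309

With 308 jobs one could put exactly 11 in each of the 28 workers, and no worker would reach 12.
Pigeonhole: one more job must land in a worker that already has 11, giving it 12.
So 28 × 11 + 1 = 309 jobs are required.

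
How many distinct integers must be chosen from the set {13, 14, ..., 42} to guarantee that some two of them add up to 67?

Two chosen integers sum to 67 exactly when both halves of some pair {x, 67−x} with 25 ≤ x ≤ 67−x ≤ 42 are chosen — 9 such pairs.
The remaining 12 elements (those with no distinct partner in range) can never complete a 67-sum, so the worst case takes all of them and one from each pair: 12 + 9 = 21.
By pigeonhole, the 22nd integer has to be the second member of some pair, so 21 + 1 = 22.

22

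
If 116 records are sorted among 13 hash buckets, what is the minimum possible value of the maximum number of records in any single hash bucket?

9

The 13 hash buckets are the holes and the 116 records are the pigeons.
If every hash bucket held at most 8 records, the total would be at most 13 × 8 = 104, which is less than 116.
So some hash bucket holds at least ⌈116/13⌉ = 9 records.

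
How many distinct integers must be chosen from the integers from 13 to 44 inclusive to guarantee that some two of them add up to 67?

22

Group the elements by complementary pair {x, 67−x}: {23,44}, {24,43}, {25,42}, …, giving 11 two-element pairs and 10 integers whose partner 67−x falls outside [13,44].
Treating each of those 21 groups as a pigeonhole, one can pick one integer per group — 21 integers — with no two summing to 67.
The 22nd integer lands in an occupied pair, forcing a sum of 67.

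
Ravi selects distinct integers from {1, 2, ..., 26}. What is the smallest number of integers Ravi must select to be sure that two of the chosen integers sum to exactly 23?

A set avoiding the sum 23 can contain at most one of each pair {x, 23−x}, plus the 4 elements whose complement lies outside the range.
The integers 12, …, 26 (15 of them) are such a set: any two sum to at least 12+13 = 25 > 23.
Any 16th integer completes one of the 11 pairs, so 16 choices force a sum of 23.

16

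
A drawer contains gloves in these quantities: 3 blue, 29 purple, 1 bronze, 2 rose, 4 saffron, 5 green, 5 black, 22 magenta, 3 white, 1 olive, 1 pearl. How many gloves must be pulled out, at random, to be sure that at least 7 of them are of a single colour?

Put each drawn glove into a box by colour. The largest draw with every box below 7 takes min(count, 6) from each colour; colours with fewer than 6 contribute all they have.
Σ min(cᵢ, 6) = 3 + 6 + 1 + 2 + 4 + 5 + 5 + 6 + 3 + 1 + 1 = 37.
Draw number 37 + 1 = 38 must push one box to 7.

38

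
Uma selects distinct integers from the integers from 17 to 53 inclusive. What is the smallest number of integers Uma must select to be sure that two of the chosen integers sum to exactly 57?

26

Two chosen integers sum to 57 exactly when both halves of some pair {x, 57−x} with 17 ≤ x ≤ 57−x ≤ 40 are chosen — 12 such pairs.
The remaining 13 elements (those with no distinct partner in range) can never complete a 57-sum, so the worst case takes all of them and one from each pair: 13 + 12 = 25.
The 26th integer has to be the second member of some pair, so 25 + 1 = 26.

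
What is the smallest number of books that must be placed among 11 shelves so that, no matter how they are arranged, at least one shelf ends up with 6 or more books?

56

With 55 books one could put exactly 5 in each of the 11 shelves, and no shelf would reach 6.
By the pigeonhole principle, one more book must land in a shelf that already has 5, giving it 6.
So 11 × 5 + 1 = 56 books are required.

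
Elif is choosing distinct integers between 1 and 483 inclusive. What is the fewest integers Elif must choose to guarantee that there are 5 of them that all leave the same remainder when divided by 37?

The 37 residue classes mod 37 are the pigeonholes.
With 148 integers one could put 4 in each residue class and have no class reach 5.
The 149th integer pushes some class to 5, so 37·4 + 1 = 149.

149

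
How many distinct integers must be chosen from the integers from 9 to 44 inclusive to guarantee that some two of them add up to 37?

A set avoiding the sum 37 can contain at most one of each pair {x, 37−x}, plus the 16 elements whose complement lies outside the range.
The integers 19, …, 44 (26 of them) are such a set: any two sum to at least 19+20 = 39 > 37.
By the pigeonhole principle, any 27th integer completes one of the 10 pairs, so 27 choices force a sum of 37.

27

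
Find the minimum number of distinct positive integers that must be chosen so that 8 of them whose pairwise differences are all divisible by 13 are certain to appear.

92

Integers whose pairwise differences are multiples of 13 are exactly those sharing a remainder mod 13. By the pigeonhole principle, the 13 residue classes mod 13 are the pigeonholes.
With 91 integers one could put 7 in each residue class and have no class reach 8.
The 92nd integer pushes some class to 8, so 13·7 + 1 = 92.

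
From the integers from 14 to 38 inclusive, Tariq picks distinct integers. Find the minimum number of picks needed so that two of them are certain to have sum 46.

17

Group the elements by complementary pair {x, 46−x}: {14,32}, {15,31}, {16,30}, …, giving 9 two-element pairs, the single value 23 (it cannot pair with itself since the integers are distinct), and 6 integers whose partner 46−x falls outside [14,38].
Treating each of those 16 groups as a pigeonhole, one can pick one integer per group — 16 integers — with no two summing to 46.
The 17th integer lands in an occupied pair, forcing a sum of 46.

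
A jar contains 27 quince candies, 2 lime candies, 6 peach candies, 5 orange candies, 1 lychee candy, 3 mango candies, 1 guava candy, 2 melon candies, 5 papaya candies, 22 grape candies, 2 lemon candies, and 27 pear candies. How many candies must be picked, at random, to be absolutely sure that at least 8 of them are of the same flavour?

49

By the pigeonhole principle, put each drawn candy into a box by flavour. The largest draw with every box below 8 takes min(count, 7) from each flavour; flavours with fewer than 7 contribute all they have.
Σ min(cᵢ, 7) = 7 + 2 + 6 + 5 + 1 + 3 + 1 + 2 + 5 + 7 + 2 + 7 = 48.
Draw number 48 + 1 = 49 must push one box to 8.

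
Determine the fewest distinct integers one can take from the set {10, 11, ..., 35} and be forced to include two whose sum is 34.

Group the elements by complementary pair {x, 34−x}: {10,24}, {11,23}, {12,22}, …, giving 7 two-element pairs, the single value 17 (it cannot pair with itself since the integers are distinct), and 11 integers whose partner 34−x falls outside [10,35].
By pigeonhole, treating each of those 19 groups as a pigeonhole, one can pick one integer per group — 19 integers — with no two summing to 34.
The 20th integer lands in an occupied pair, forcing a sum of 34.

20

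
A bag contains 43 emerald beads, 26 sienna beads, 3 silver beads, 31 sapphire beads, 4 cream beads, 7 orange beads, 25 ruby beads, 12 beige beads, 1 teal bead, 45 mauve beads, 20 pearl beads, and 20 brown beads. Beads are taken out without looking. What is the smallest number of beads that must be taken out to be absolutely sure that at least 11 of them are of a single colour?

Put each drawn bead into a box by colour. The largest draw with every box below 11 takes min(count, 10) from each colour; colours with fewer than 10 contribute all they have.
Σ min(cᵢ, 10) = 10 + 10 + 3 + 10 + 4 + 7 + 10 + 10 + 1 + 10 + 10 + 10 = 95.
Draw number 95 + 1 = 96 must push one box to 11.

96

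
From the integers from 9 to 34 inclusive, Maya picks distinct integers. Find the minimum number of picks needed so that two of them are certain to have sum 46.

A set avoiding the sum 46 can contain at most one of each pair {x, 46−x}, plus the 4 elements whose complement lies outside the range or equal to its own complement.
The integers 9, …, 23 (15 of them) are such a set: any two sum to at least 9+10 = 19 and at most 22+23 = 45 < 46.
Any 16th integer completes one of the 11 pairs, so 16 choices force a sum of 46.

16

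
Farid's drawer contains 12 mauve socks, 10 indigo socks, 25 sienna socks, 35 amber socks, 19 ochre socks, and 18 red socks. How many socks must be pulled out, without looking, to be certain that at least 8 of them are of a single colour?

An adversary could hand out at most 7 socks per colour: 7 + 7 + 7 + 7 + 7 + 7 = 42 socks and still no colour has 8.
By the pigeonhole principle, one more sock lands in a colour already at 7, so 43 draws are enough and 42 are not.

43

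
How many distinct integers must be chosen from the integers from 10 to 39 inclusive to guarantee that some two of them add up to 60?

22

A set avoiding the sum 60 can contain at most one of each pair {x, 60−x}, plus the 12 elements whose complement lies outside the range or equal to its own complement.
The integers 10, …, 30 (21 of them) are such a set: any two sum to at least 10+11 = 21 and at most 29+30 = 59 < 60.
Any 22nd integer completes one of the 9 pairs, so 22 choices force a sum of 60.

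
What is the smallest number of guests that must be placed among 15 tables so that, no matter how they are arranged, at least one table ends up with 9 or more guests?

With 120 guests one could put exactly 8 in each of the 15 tables, and no table would reach 9.
One more guest must land in a table that already has 8, giving it 9.
So 15 × 8 + 1 = 121 guests are required.

121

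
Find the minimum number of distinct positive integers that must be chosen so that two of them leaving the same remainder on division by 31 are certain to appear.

The 31 residue classes mod 31 are the pigeonholes.
With 31 integers one could put 1 in each residue class and have no class reach 2.
The 32nd integer pushes some class to 2, so 31·1 + 1 = 32.

32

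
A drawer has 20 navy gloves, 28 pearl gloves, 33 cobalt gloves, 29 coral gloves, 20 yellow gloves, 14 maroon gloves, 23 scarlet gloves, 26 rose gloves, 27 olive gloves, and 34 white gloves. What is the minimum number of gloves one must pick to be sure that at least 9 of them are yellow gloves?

243

In the worst case for collecting yellow gloves, every non-yellow glove comes out first.
There are 20 + 28 + 33 + 29 + 14 + 23 + 26 + 27 + 34 = 234 non-yellow gloves altogether.
After those, each further glove must be yellow, so 234 + 9 = 243 draws guarantee 9 yellow gloves.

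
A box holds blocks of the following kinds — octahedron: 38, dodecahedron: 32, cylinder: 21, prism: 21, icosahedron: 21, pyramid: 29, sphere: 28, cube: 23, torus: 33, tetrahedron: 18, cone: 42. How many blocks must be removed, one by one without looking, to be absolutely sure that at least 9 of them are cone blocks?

In the worst case for collecting cone blocks, every non-cone block comes out first.
There are 38 + 32 + 21 + 21 + 21 + 29 + 28 + 23 + 33 + 18 = 264 non-cone blocks altogether.
After those, each further block must be cone, so 264 + 9 = 273 draws guarantee 9 cone blocks.

273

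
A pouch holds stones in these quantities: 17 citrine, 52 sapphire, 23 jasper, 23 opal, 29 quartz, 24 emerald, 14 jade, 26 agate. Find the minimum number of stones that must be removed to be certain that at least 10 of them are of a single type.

73

By pigeonhole, put each drawn stone into a box by type. The largest draw with every box below 10 takes min(count, 9) from each type.
Σ min(cᵢ, 9) = 9 + 9 + 9 + 9 + 9 + 9 + 9 + 9 = 72.
Draw number 72 + 1 = 73 must push one box to 10.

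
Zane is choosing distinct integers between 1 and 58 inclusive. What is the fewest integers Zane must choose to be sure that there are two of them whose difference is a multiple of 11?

12

Integers whose pairwise differences are multiples of 11 are exactly those sharing a remainder mod 11. Pigeonhole: the 11 residue classes mod 11 are the pigeonholes.
With 11 integers one could put 1 in each residue class and have no class reach 2.
The 12th integer pushes some class to 2, so 11·1 + 1 = 12.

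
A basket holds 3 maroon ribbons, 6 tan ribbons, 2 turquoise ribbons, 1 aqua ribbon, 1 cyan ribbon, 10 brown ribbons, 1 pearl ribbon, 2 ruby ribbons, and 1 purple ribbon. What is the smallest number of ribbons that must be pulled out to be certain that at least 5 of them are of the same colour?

20

By pigeonhole, the 9 colours are the holes; the ribbons drawn are the pigeons.
To avoid 5 of any one colour, the worst case takes at most 4 of each colour, or every ribbon of a colour that has fewer than 4.
That gives 3 + 4 + 2 + 1 + 1 + 4 + 1 + 2 + 1 = 19 ribbons with no colour reaching 5.
The next ribbon forces some colour to 5, so 19 + 1 = 20.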